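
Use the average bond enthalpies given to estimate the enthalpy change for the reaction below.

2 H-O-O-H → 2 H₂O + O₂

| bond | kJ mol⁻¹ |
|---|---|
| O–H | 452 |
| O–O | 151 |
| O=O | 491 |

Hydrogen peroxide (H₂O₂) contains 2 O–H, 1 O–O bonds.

Bonds broken (reactants):
  O–H: 4 × 452 = 1808
  O–O: 2 × 151 = 302
  Σ(broken) = 2110 kJ
Bonds formed (products):
  O–H: 4 × 452 = 1808
  O=O: 1 × 491 = 491
  Σ(formed) = 2299 kJ
ΔH = Σ(broken) − Σ(formed) = 2110 − 2299 = −189 kJ

ΔH ≈ −189 kJ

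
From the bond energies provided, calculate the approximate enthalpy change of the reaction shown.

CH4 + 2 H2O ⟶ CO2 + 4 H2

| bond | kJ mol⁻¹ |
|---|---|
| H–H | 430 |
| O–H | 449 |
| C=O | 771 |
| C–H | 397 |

ΔH ≈ +122 kJ

Bonds broken (reactants):
  C–H: 4 × 397 = 1588
  O–H: 4 × 449 = 1796
  Σ(broken) = 3384 kJ
Bonds formed (products):
  C=O: 2 × 771 = 1542
  H–H: 4 × 430 = 1720
  Σ(formed) = 3262 kJ
ΔH = Σ(broken) − Σ(formed) = 3384 − 3262 = +122 kJ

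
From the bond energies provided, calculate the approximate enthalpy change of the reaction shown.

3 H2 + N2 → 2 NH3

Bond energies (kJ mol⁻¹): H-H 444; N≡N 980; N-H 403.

Bonds broken (reactants):
  H-H: 3 × 444 = 1332
  N≡N: 1 × 980 = 980
  Σ(broken) = 2312 kJ
Bonds formed (products):
  N-H: 6 × 403 = 2418
  Σ(formed) = 2418 kJ
ΔH = Σ(broken) − Σ(formed) = 2312 − 2418 = −106 kJ

ΔH ≈ −106 kJ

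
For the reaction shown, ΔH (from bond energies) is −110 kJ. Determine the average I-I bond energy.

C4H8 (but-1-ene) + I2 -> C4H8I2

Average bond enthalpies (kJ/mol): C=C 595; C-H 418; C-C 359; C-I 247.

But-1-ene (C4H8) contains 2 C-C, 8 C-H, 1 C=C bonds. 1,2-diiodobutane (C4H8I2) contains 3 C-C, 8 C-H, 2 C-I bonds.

D(I-I) ≈ 148 kJ/mol

Let D be the I-I bond energy.
Σ(broken) = 2×359 + 8×418 + 1×595 + 1×D = 4657 + D
Σ(formed) = 3×359 + 8×418 + 2×247 = 4915
ΔH = Σ(broken) − Σ(formed) = (4657 + D) − (4915) = −258 + D
Setting this equal to −110 kJ gives D = 148 kJ/mol.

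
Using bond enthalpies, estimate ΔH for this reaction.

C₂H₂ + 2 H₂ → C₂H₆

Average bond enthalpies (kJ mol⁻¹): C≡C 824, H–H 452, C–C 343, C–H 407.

Bonds broken (reactants):
  C≡C: 1 × 824 = 824
  C–H: 2 × 407 = 814
  H–H: 2 × 452 = 904
  Σ(broken) = 2542 kJ
Bonds formed (products):
  C–C: 1 × 343 = 343
  C–H: 6 × 407 = 2442
  Σ(formed) = 2785 kJ
ΔH = Σ(broken) − Σ(formed) = 2542 − 2785 = −243 kJ

ΔH ≈ −243 kJ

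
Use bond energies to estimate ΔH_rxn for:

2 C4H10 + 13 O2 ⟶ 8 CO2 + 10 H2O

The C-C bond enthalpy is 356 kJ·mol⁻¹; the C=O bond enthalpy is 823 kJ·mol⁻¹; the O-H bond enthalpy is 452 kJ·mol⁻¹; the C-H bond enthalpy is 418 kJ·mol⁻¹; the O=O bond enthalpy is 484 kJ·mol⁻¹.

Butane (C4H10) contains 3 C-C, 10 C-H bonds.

ΔH ≈ −5420 kJ

Bonds broken (reactants):
  C-C: 6 × 356 = 2136
  C-H: 20 × 418 = 8360
  O=O: 13 × 484 = 6292
  Σ(broken) = 16788 kJ
Bonds formed (products):
  C=O: 16 × 823 = 13168
  O-H: 20 × 452 = 9040
  Σ(formed) = 22208 kJ
ΔH = Σ(broken) − Σ(formed) = 16788 − 22208 = −5420 kJ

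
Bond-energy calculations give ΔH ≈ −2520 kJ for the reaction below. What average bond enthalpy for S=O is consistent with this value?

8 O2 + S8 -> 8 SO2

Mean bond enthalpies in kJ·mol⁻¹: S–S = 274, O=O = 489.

Let D be the S=O bond energy.
Σ(broken) = 8×489 + 8×274 = 6104
Σ(formed) = 16×D = 16D
ΔH = Σ(broken) − Σ(formed) = (6104) − (16D) = +6104 − 16D
Setting this equal to −2520 kJ gives 16D = 8624, so D = 539 kJ/mol.

D(S=O) ≈ 539 kJ/mol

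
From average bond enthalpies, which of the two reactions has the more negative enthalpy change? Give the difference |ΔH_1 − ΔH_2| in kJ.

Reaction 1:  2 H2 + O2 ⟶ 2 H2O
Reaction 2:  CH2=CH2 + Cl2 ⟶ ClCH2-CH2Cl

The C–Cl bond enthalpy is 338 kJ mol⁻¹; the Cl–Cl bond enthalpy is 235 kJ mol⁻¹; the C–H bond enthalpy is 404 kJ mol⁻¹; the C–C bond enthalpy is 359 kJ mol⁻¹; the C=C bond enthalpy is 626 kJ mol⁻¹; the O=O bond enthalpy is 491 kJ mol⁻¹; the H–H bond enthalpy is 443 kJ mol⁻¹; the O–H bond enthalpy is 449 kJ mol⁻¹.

Reaction 1:
  Bonds broken (reactants):
    H–H: 2 × 443 = 886
    O=O: 1 × 491 = 491
    Σ(broken) = 1377 kJ
  Bonds formed (products):
    O–H: 4 × 449 = 1796
    Σ(formed) = 1796 kJ
  ΔH_1 = 1377 − 1796 = −419 kJ
Reaction 2:
  Bonds broken (reactants):
    C–H: 4 × 404 = 1616
    C=C: 1 × 626 = 626
    Cl–Cl: 1 × 235 = 235
    Σ(broken) = 2477 kJ
  Bonds formed (products):
    C–C: 1 × 359 = 359
    C–Cl: 2 × 338 = 676
    C–H: 4 × 404 = 1616
    Σ(formed) = 2651 kJ
  ΔH_2 = 2477 − 2651 = −174 kJ
ΔH_1 − ΔH_2 = −245 kJ, so reaction 1 has the more negative ΔH; |ΔH_1 − ΔH_2| = 245 kJ.

Reaction 1, by 245 kJ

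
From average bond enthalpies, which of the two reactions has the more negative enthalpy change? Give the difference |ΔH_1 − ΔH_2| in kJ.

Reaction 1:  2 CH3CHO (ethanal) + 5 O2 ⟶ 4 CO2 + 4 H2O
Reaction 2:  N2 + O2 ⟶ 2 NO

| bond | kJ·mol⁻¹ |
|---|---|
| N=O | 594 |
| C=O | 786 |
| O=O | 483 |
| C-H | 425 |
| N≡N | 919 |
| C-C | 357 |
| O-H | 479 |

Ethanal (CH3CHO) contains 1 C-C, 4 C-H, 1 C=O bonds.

Reaction 1:
  Bonds broken (reactants):
    C-C: 2 × 357 = 714
    C-H: 8 × 425 = 3400
    C=O: 2 × 786 = 1572
    O=O: 5 × 483 = 2415
    Σ(broken) = 8101 kJ
  Bonds formed (products):
    C=O: 8 × 786 = 6288
    O-H: 8 × 479 = 3832
    Σ(formed) = 10120 kJ
  ΔH_1 = 8101 − 10120 = −2019 kJ
Reaction 2:
  Bonds broken (reactants):
    N≡N: 1 × 919 = 919
    O=O: 1 × 483 = 483
    Σ(broken) = 1402 kJ
  Bonds formed (products):
    N=O: 2 × 594 = 1188
    Σ(formed) = 1188 kJ
  ΔH_2 = 1402 − 1188 = +214 kJ
ΔH_1 − ΔH_2 = −2233 kJ, so reaction 1 has the more negative ΔH; |ΔH_1 − ΔH_2| = 2233 kJ.

Reaction 1, by 2233 kJ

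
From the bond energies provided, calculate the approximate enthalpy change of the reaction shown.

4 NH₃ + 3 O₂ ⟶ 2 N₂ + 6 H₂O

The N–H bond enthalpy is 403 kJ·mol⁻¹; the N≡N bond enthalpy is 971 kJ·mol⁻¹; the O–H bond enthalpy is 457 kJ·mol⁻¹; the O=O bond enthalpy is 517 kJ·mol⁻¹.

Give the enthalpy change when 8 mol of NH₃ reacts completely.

ΔH = −2078 kJ

Bonds broken (reactants):
  N–H: 12 × 403 = 4836
  O=O: 3 × 517 = 1551
  Σ(broken) = 6387 kJ
Bonds formed (products):
  N≡N: 2 × 971 = 1942
  O–H: 12 × 457 = 5484
  Σ(formed) = 7426 kJ
ΔH = Σ(broken) − Σ(formed) = 6387 − 7426 = −1039 kJ
For 2× the reaction as written: 2 × (−1039) = −2078 kJ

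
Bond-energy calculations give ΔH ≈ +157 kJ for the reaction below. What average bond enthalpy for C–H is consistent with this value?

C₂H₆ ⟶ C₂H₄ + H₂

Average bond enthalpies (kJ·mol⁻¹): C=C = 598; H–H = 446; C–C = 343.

D(C–H) ≈ 429 kJ/mol

Let D be the C–H bond energy.
Σ(broken) = 1×343 + 6×D = 343 + 6D
Σ(formed) = 4×D + 1×598 + 1×446 = 1044 + 4D
ΔH = Σ(broken) − Σ(formed) = (343 + 6D) − (1044 + 4D) = −701 + 2D
Setting this equal to +157 kJ gives 2D = 858, so D = 429 kJ/mol.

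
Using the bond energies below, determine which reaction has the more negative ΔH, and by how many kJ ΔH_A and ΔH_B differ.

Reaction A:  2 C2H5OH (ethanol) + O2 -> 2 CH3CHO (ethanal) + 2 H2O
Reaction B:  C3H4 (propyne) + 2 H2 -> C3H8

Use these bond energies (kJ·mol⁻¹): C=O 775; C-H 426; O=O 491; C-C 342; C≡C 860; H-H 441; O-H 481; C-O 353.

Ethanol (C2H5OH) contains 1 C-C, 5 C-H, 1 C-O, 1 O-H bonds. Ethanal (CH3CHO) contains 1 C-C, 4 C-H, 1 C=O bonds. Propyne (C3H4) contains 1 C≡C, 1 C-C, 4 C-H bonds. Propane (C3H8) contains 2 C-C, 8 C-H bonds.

Reaction A:
  Bonds broken (reactants):
    C-C: 2 × 342 = 684
    C-H: 10 × 426 = 4260
    C-O: 2 × 353 = 706
    O-H: 2 × 481 = 962
    O=O: 1 × 491 = 491
    Σ(broken) = 7103 kJ
  Bonds formed (products):
    C-C: 2 × 342 = 684
    C-H: 8 × 426 = 3408
    C=O: 2 × 775 = 1550
    O-H: 4 × 481 = 1924
    Σ(formed) = 7566 kJ
  ΔH_A = 7103 − 7566 = −463 kJ
Reaction B:
  Bonds broken (reactants):
    C≡C: 1 × 860 = 860
    C-C: 1 × 342 = 342
    C-H: 4 × 426 = 1704
    H-H: 2 × 441 = 882
    Σ(broken) = 3788 kJ
  Bonds formed (products):
    C-C: 2 × 342 = 684
    C-H: 8 × 426 = 3408
    Σ(formed) = 4092 kJ
  ΔH_B = 3788 − 4092 = −304 kJ
ΔH_A − ΔH_B = −159 kJ, so reaction A has the more negative ΔH; |ΔH_A − ΔH_B| = 159 kJ.

Reaction A, by 159 kJ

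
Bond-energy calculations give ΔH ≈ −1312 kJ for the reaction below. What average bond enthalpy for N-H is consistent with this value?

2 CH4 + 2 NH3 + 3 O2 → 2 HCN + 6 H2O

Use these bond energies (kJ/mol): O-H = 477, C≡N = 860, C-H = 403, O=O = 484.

D(N-H) ≈ 377 kJ/mol

Let D be the N-H bond energy.
Σ(broken) = 8×403 + 6×D + 3×484 = 4676 + 6D
Σ(formed) = 2×860 + 2×403 + 12×477 = 8250
ΔH = Σ(broken) − Σ(formed) = (4676 + 6D) − (8250) = −3574 + 6D
Setting this equal to −1312 kJ gives 6D = 2262, so D = 377 kJ/mol.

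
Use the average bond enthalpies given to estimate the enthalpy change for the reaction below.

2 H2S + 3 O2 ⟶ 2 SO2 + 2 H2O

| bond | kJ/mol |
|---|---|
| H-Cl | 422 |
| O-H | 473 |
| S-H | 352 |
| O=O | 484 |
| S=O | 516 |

Bonds broken (reactants):
  O=O: 3 × 484 = 1452
  S-H: 4 × 352 = 1408
  Σ(broken) = 2860 kJ
Bonds formed (products):
  O-H: 4 × 473 = 1892
  S=O: 4 × 516 = 2064
  Σ(formed) = 3956 kJ
ΔH = Σ(broken) − Σ(formed) = 2860 − 3956 = −1096 kJ

ΔH ≈ −1096 kJ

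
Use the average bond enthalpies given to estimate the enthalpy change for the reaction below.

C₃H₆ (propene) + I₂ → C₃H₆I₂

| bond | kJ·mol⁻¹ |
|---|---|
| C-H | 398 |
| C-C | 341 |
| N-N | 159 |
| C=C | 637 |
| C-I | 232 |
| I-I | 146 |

Bonds broken (reactants):
  C-C: 1 × 341 = 341
  C-H: 6 × 398 = 2388
  C=C: 1 × 637 = 637
  I-I: 1 × 146 = 146
  Σ(broken) = 3512 kJ
Bonds formed (products):
  C-C: 2 × 341 = 682
  C-H: 6 × 398 = 2388
  C-I: 2 × 232 = 464
  Σ(formed) = 3534 kJ
ΔH = Σ(broken) − Σ(formed) = 3512 − 3534 = −22 kJ

ΔH ≈ −22 kJ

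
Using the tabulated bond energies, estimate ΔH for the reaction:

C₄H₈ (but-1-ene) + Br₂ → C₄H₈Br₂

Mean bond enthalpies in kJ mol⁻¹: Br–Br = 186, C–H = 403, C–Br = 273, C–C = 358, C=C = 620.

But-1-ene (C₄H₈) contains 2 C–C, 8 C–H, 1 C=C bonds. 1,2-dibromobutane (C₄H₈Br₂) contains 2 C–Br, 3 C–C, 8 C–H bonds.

ΔH ≈ −98 kJ

Bonds broken (reactants):
  Br–Br: 1 × 186 = 186
  C–C: 2 × 358 = 716
  C–H: 8 × 403 = 3224
  C=C: 1 × 620 = 620
  Σ(broken) = 4746 kJ
Bonds formed (products):
  C–Br: 2 × 273 = 546
  C–C: 3 × 358 = 1074
  C–H: 8 × 403 = 3224
  Σ(formed) = 4844 kJ
ΔH = Σ(broken) − Σ(formed) = 4746 − 4844 = −98 kJ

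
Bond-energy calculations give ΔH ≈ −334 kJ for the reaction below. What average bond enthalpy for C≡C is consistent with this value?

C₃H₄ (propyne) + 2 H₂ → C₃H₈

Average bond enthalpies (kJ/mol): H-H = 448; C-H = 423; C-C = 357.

Let D be the C≡C bond energy.
Σ(broken) = 1×D + 1×357 + 4×423 + 2×448 = 2945 + D
Σ(formed) = 2×357 + 8×423 = 4098
ΔH = Σ(broken) − Σ(formed) = (2945 + D) − (4098) = −1153 + D
Setting this equal to −334 kJ gives D = 819 kJ/mol.

D(C≡C) ≈ 819 kJ/mol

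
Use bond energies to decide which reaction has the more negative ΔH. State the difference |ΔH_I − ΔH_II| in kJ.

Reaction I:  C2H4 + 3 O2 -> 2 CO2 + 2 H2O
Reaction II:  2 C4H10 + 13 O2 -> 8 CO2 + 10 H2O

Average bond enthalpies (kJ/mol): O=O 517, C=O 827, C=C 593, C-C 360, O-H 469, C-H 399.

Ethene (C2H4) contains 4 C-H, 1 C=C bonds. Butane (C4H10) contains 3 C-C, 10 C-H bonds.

Reaction I:
  Bonds broken (reactants):
    C-H: 4 × 399 = 1596
    C=C: 1 × 593 = 593
    O=O: 3 × 517 = 1551
    Σ(broken) = 3740 kJ
  Bonds formed (products):
    C=O: 4 × 827 = 3308
    O-H: 4 × 469 = 1876
    Σ(formed) = 5184 kJ
  ΔH_I = 3740 − 5184 = −1444 kJ
Reaction II:
  Bonds broken (reactants):
    C-C: 6 × 360 = 2160
    C-H: 20 × 399 = 7980
    O=O: 13 × 517 = 6721
    Σ(broken) = 16861 kJ
  Bonds formed (products):
    C=O: 16 × 827 = 13232
    O-H: 20 × 469 = 9380
    Σ(formed) = 22612 kJ
  ΔH_II = 16861 − 22612 = −5751 kJ
ΔH_I − ΔH_II = +4307 kJ, so reaction II has the more negative ΔH; |ΔH_I − ΔH_II| = 4307 kJ.

Reaction II, by 4307 kJ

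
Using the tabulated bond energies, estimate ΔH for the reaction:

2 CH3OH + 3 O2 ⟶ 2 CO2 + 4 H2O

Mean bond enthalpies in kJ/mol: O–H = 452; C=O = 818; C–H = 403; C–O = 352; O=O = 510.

ΔH ≈ −1332 kJ

Bonds broken (reactants):
  C–H: 6 × 403 = 2418
  C–O: 2 × 352 = 704
  O–H: 2 × 452 = 904
  O=O: 3 × 510 = 1530
  Σ(broken) = 5556 kJ
Bonds formed (products):
  C=O: 4 × 818 = 3272
  O–H: 8 × 452 = 3616
  Σ(formed) = 6888 kJ
ΔH = Σ(broken) − Σ(formed) = 5556 − 6888 = −1332 kJ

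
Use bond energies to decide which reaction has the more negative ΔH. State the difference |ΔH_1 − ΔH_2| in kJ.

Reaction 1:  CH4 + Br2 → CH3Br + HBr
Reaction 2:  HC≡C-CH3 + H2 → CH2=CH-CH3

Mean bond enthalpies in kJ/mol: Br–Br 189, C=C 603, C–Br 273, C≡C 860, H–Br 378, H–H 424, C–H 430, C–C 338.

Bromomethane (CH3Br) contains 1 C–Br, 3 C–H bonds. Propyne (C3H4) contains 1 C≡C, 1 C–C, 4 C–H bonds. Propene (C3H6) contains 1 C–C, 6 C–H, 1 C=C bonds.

Reaction 2, by 147 kJ

Reaction 1:
  Bonds broken (reactants):
    Br–Br: 1 × 189 = 189
    C–H: 4 × 430 = 1720
    Σ(broken) = 1909 kJ
  Bonds formed (products):
    C–Br: 1 × 273 = 273
    C–H: 3 × 430 = 1290
    H–Br: 1 × 378 = 378
    Σ(formed) = 1941 kJ
  ΔH_1 = 1909 − 1941 = −32 kJ
Reaction 2:
  Bonds broken (reactants):
    C≡C: 1 × 860 = 860
    C–C: 1 × 338 = 338
    C–H: 4 × 430 = 1720
    H–H: 1 × 424 = 424
    Σ(broken) = 3342 kJ
  Bonds formed (products):
    C–C: 1 × 338 = 338
    C–H: 6 × 430 = 2580
    C=C: 1 × 603 = 603
    Σ(formed) = 3521 kJ
  ΔH_2 = 3342 − 3521 = −179 kJ
ΔH_1 − ΔH_2 = +147 kJ, so reaction 2 has the more negative ΔH; |ΔH_1 − ΔH_2| = 147 kJ.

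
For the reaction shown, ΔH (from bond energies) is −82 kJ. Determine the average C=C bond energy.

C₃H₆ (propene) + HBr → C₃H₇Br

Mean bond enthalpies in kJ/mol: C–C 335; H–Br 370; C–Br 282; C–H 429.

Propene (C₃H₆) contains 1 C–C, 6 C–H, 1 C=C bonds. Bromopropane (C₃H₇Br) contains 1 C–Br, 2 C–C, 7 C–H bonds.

Let D be the C=C bond energy.
Σ(broken) = 1×335 + 6×429 + 1×D + 1×370 = 3279 + D
Σ(formed) = 1×282 + 2×335 + 7×429 = 3955
ΔH = Σ(broken) − Σ(formed) = (3279 + D) − (3955) = −676 + D
Setting this equal to −82 kJ gives D = 594 kJ/mol.

D(C=C) ≈ 594 kJ/mol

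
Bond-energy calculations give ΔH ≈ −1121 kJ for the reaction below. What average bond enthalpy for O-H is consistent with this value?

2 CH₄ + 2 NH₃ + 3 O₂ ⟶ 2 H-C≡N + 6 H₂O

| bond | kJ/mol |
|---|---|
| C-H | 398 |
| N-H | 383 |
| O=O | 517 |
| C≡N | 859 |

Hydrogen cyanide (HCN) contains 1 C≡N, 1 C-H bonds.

Let D be the O-H bond energy.
Σ(broken) = 8×398 + 6×383 + 3×517 = 7033
Σ(formed) = 2×859 + 2×398 + 12×D = 2514 + 12D
ΔH = Σ(broken) − Σ(formed) = (7033) − (2514 + 12D) = +4519 − 12D
Setting this equal to −1121 kJ gives 12D = 5640, so D = 470 kJ/mol.

D(O-H) ≈ 470 kJ/mol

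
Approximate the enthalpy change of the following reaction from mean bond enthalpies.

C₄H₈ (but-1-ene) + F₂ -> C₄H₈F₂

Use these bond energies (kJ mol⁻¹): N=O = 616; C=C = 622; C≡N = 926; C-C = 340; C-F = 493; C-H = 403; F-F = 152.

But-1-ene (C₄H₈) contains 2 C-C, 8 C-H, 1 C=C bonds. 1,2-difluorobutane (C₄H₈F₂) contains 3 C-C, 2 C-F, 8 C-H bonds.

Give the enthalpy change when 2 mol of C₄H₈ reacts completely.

Bonds broken (reactants):
  C-C: 2 × 340 = 680
  C-H: 8 × 403 = 3224
  C=C: 1 × 622 = 622
  F-F: 1 × 152 = 152
  Σ(broken) = 4678 kJ
Bonds formed (products):
  C-C: 3 × 340 = 1020
  C-F: 2 × 493 = 986
  C-H: 8 × 403 = 3224
  Σ(formed) = 5230 kJ
ΔH = Σ(broken) − Σ(formed) = 4678 − 5230 = −552 kJ
For 2× the reaction as written: 2 × (−552) = −1104 kJ

ΔH = −1104 kJ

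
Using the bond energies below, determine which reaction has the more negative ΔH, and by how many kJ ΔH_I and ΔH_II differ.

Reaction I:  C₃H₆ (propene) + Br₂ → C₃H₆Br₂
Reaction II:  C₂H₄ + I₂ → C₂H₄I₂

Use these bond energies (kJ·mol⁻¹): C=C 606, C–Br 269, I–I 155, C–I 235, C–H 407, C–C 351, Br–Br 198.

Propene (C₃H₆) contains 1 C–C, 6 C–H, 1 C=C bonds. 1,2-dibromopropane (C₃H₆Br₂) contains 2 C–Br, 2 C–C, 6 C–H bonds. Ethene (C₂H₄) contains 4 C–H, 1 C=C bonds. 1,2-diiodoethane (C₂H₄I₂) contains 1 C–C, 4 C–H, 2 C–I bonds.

Reaction I:
  Bonds broken (reactants):
    Br–Br: 1 × 198 = 198
    C–C: 1 × 351 = 351
    C–H: 6 × 407 = 2442
    C=C: 1 × 606 = 606
    Σ(broken) = 3597 kJ
  Bonds formed (products):
    C–Br: 2 × 269 = 538
    C–C: 2 × 351 = 702
    C–H: 6 × 407 = 2442
    Σ(formed) = 3682 kJ
  ΔH_I = 3597 − 3682 = −85 kJ
Reaction II:
  Bonds broken (reactants):
    C–H: 4 × 407 = 1628
    C=C: 1 × 606 = 606
    I–I: 1 × 155 = 155
    Σ(broken) = 2389 kJ
  Bonds formed (products):
    C–C: 1 × 351 = 351
    C–H: 4 × 407 = 1628
    C–I: 2 × 235 = 470
    Σ(formed) = 2449 kJ
  ΔH_II = 2389 − 2449 = −60 kJ
ΔH_I − ΔH_II = −25 kJ, so reaction I has the more negative ΔH; |ΔH_I − ΔH_II| = 25 kJ.

Reaction I, by 25 kJ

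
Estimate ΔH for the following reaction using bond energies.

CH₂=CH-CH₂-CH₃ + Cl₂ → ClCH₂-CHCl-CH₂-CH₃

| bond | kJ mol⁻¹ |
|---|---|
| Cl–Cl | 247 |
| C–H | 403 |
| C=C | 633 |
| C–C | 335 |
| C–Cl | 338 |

ΔH ≈ −131 kJ

Bonds broken (reactants):
  C–C: 2 × 335 = 670
  C–H: 8 × 403 = 3224
  C=C: 1 × 633 = 633
  Cl–Cl: 1 × 247 = 247
  Σ(broken) = 4774 kJ
Bonds formed (products):
  C–C: 3 × 335 = 1005
  C–Cl: 2 × 338 = 676
  C–H: 8 × 403 = 3224
  Σ(formed) = 4905 kJ
ΔH = Σ(broken) − Σ(formed) = 4774 − 4905 = −131 kJ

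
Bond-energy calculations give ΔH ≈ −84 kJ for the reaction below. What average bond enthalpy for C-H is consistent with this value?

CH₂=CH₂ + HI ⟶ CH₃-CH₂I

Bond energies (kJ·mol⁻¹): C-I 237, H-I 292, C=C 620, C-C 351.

D(C-H) ≈ 408 kJ/mol

Let D be the C-H bond energy.
Σ(broken) = 4×D + 1×620 + 1×292 = 912 + 4D
Σ(formed) = 1×351 + 5×D + 1×237 = 588 + 5D
ΔH = Σ(broken) − Σ(formed) = (912 + 4D) − (588 + 5D) = +324 − D
Setting this equal to −84 kJ gives D = 408 kJ/mol.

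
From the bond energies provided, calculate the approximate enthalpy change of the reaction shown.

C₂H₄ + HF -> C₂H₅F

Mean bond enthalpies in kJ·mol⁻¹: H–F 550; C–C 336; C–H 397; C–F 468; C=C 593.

Bonds broken (reactants):
  C–H: 4 × 397 = 1588
  C=C: 1 × 593 = 593
  H–F: 1 × 550 = 550
  Σ(broken) = 2731 kJ
Bonds formed (products):
  C–C: 1 × 336 = 336
  C–F: 1 × 468 = 468
  C–H: 5 × 397 = 1985
  Σ(formed) = 2789 kJ
ΔH = Σ(broken) − Σ(formed) = 2731 − 2789 = −58 kJ

ΔH ≈ −58 kJ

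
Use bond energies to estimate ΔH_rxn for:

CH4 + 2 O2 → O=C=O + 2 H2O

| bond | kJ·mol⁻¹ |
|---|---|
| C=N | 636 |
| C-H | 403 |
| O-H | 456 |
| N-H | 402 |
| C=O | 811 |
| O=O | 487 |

Bonds broken (reactants):
  C-H: 4 × 403 = 1612
  O=O: 2 × 487 = 974
  Σ(broken) = 2586 kJ
Bonds formed (products):
  C=O: 2 × 811 = 1622
  O-H: 4 × 456 = 1824
  Σ(formed) = 3446 kJ
ΔH = Σ(broken) − Σ(formed) = 2586 − 3446 = −860 kJ

ΔH ≈ −860 kJ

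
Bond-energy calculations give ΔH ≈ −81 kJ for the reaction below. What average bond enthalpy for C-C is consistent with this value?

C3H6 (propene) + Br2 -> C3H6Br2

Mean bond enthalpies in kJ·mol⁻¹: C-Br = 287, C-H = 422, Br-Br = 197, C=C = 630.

D(C-C) ≈ 334 kJ/mol

Let D be the C-C bond energy.
Σ(broken) = 1×197 + 1×D + 6×422 + 1×630 = 3359 + D
Σ(formed) = 2×287 + 2×D + 6×422 = 3106 + 2D
ΔH = Σ(broken) − Σ(formed) = (3359 + D) − (3106 + 2D) = +253 − D
Setting this equal to −81 kJ gives D = 334 kJ/mol.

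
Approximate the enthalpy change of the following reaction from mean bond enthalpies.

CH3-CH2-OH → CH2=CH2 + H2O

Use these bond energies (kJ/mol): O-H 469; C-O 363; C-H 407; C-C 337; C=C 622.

ΔH ≈ +16 kJ

Bonds broken (reactants):
  C-C: 1 × 337 = 337
  C-H: 5 × 407 = 2035
  C-O: 1 × 363 = 363
  O-H: 1 × 469 = 469
  Σ(broken) = 3204 kJ
Bonds formed (products):
  C-H: 4 × 407 = 1628
  C=C: 1 × 622 = 622
  O-H: 2 × 469 = 938
  Σ(formed) = 3188 kJ
ΔH = Σ(broken) − Σ(formed) = 3204 − 3188 = +16 kJ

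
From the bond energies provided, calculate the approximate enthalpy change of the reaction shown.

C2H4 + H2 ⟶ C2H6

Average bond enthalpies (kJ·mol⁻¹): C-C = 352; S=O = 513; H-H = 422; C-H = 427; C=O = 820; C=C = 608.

ΔH ≈ −176 kJ

Bonds broken (reactants):
  C-H: 4 × 427 = 1708
  C=C: 1 × 608 = 608
  H-H: 1 × 422 = 422
  Σ(broken) = 2738 kJ
Bonds formed (products):
  C-C: 1 × 352 = 352
  C-H: 6 × 427 = 2562
  Σ(formed) = 2914 kJ
ΔH = Σ(broken) − Σ(formed) = 2738 − 2914 = −176 kJ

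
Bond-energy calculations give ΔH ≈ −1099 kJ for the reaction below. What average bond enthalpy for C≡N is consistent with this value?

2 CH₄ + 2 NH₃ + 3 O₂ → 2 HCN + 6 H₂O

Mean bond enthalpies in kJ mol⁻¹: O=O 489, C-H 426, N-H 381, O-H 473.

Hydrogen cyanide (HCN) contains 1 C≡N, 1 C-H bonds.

D(C≡N) ≈ 866 kJ/mol

Let D be the C≡N bond energy.
Σ(broken) = 8×426 + 6×381 + 3×489 = 7161
Σ(formed) = 2×D + 2×426 + 12×473 = 6528 + 2D
ΔH = Σ(broken) − Σ(formed) = (7161) − (6528 + 2D) = +633 − 2D
Setting this equal to −1099 kJ gives 2D = 1732, so D = 866 kJ/mol.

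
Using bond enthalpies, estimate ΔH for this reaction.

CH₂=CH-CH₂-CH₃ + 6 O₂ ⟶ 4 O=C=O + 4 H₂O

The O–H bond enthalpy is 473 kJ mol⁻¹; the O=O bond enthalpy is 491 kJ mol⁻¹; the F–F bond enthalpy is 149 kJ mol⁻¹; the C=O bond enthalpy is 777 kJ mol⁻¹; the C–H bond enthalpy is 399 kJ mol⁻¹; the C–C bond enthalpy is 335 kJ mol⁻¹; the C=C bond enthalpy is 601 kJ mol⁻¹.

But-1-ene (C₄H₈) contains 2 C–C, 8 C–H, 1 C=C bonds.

ΔH ≈ −2591 kJ

Bonds broken (reactants):
  C–C: 2 × 335 = 670
  C–H: 8 × 399 = 3192
  C=C: 1 × 601 = 601
  O=O: 6 × 491 = 2946
  Σ(broken) = 7409 kJ
Bonds formed (products):
  C=O: 8 × 777 = 6216
  O–H: 8 × 473 = 3784
  Σ(formed) = 10000 kJ
ΔH = Σ(broken) − Σ(formed) = 7409 − 10000 = −2591 kJ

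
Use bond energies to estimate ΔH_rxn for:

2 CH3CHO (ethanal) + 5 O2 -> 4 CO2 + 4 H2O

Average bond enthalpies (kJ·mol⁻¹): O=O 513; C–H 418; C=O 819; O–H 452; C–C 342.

Bonds broken (reactants):
  C–C: 2 × 342 = 684
  C–H: 8 × 418 = 3344
  C=O: 2 × 819 = 1638
  O=O: 5 × 513 = 2565
  Σ(broken) = 8231 kJ
Bonds formed (products):
  C=O: 8 × 819 = 6552
  O–H: 8 × 452 = 3616
  Σ(formed) = 10168 kJ
ΔH = Σ(broken) − Σ(formed) = 8231 − 10168 = −1937 kJ

ΔH ≈ −1937 kJ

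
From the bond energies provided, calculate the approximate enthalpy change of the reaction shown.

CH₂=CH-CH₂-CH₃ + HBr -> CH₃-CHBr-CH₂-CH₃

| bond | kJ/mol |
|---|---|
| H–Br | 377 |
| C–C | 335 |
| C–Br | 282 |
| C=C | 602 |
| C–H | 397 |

ΔH ≈ −35 kJ

Bonds broken (reactants):
  C–C: 2 × 335 = 670
  C–H: 8 × 397 = 3176
  C=C: 1 × 602 = 602
  H–Br: 1 × 377 = 377
  Σ(broken) = 4825 kJ
Bonds formed (products):
  C–Br: 1 × 282 = 282
  C–C: 3 × 335 = 1005
  C–H: 9 × 397 = 3573
  Σ(formed) = 4860 kJ
ΔH = Σ(broken) − Σ(formed) = 4825 − 4860 = −35 kJ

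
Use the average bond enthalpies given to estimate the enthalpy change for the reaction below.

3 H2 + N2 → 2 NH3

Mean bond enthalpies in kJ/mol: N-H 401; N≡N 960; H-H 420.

Bonds broken (reactants):
  H-H: 3 × 420 = 1260
  N≡N: 1 × 960 = 960
  Σ(broken) = 2220 kJ
Bonds formed (products):
  N-H: 6 × 401 = 2406
  Σ(formed) = 2406 kJ
ΔH = Σ(broken) − Σ(formed) = 2220 − 2406 = −186 kJ

ΔH ≈ −186 kJ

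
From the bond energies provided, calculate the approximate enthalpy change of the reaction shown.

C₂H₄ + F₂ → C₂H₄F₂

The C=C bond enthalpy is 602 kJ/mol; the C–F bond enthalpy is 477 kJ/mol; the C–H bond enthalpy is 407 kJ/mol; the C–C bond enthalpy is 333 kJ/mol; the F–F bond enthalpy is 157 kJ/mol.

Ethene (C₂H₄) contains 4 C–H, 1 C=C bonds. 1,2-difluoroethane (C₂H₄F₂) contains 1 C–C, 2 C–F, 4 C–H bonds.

ΔH ≈ −528 kJ

Bonds broken (reactants):
  C–H: 4 × 407 = 1628
  C=C: 1 × 602 = 602
  F–F: 1 × 157 = 157
  Σ(broken) = 2387 kJ
Bonds formed (products):
  C–C: 1 × 333 = 333
  C–F: 2 × 477 = 954
  C–H: 4 × 407 = 1628
  Σ(formed) = 2915 kJ
ΔH = Σ(broken) − Σ(formed) = 2387 − 2915 = −528 kJ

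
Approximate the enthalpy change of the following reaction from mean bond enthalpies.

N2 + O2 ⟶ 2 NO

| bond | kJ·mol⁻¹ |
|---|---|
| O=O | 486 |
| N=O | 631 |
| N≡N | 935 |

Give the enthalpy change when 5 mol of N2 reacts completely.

Bonds broken (reactants):
  N≡N: 1 × 935 = 935
  O=O: 1 × 486 = 486
  Σ(broken) = 1421 kJ
Bonds formed (products):
  N=O: 2 × 631 = 1262
  Σ(formed) = 1262 kJ
ΔH = Σ(broken) − Σ(formed) = 1421 − 1262 = +159 kJ
For 5× the reaction as written: 5 × (+159) = +795 kJ

ΔH = +795 kJ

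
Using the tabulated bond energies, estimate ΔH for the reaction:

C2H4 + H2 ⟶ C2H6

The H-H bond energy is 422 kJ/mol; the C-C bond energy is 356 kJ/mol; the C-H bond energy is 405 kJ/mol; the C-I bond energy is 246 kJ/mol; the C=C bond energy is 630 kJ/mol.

ΔH ≈ −114 kJ

Bonds broken (reactants):
  C-H: 4 × 405 = 1620
  C=C: 1 × 630 = 630
  H-H: 1 × 422 = 422
  Σ(broken) = 2672 kJ
Bonds formed (products):
  C-C: 1 × 356 = 356
  C-H: 6 × 405 = 2430
  Σ(formed) = 2786 kJ
ΔH = Σ(broken) − Σ(formed) = 2672 − 2786 = −114 kJ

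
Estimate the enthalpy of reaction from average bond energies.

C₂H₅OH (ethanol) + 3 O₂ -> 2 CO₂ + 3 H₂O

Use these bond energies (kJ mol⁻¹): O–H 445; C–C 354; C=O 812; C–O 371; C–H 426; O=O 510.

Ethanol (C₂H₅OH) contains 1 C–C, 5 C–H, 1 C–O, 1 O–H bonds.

ΔH ≈ −1088 kJ

Bonds broken (reactants):
  C–C: 1 × 354 = 354
  C–H: 5 × 426 = 2130
  C–O: 1 × 371 = 371
  O–H: 1 × 445 = 445
  O=O: 3 × 510 = 1530
  Σ(broken) = 4830 kJ
Bonds formed (products):
  C=O: 4 × 812 = 3248
  O–H: 6 × 445 = 2670
  Σ(formed) = 5918 kJ
ΔH = Σ(broken) − Σ(formed) = 4830 − 5918 = −1088 kJ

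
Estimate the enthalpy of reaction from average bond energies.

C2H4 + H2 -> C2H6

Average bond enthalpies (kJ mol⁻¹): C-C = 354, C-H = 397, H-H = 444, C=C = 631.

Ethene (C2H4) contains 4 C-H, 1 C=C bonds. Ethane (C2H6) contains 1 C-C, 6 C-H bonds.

Bonds broken (reactants):
  C-H: 4 × 397 = 1588
  C=C: 1 × 631 = 631
  H-H: 1 × 444 = 444
  Σ(broken) = 2663 kJ
Bonds formed (products):
  C-C: 1 × 354 = 354
  C-H: 6 × 397 = 2382
  Σ(formed) = 2736 kJ
ΔH = Σ(broken) − Σ(formed) = 2663 − 2736 = −73 kJ

ΔH ≈ −73 kJ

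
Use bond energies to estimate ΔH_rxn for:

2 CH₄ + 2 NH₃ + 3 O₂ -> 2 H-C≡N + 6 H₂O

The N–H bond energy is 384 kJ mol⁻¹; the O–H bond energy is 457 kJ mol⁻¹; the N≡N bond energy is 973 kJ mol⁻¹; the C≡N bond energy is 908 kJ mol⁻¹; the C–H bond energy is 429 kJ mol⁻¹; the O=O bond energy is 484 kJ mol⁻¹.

Bonds broken (reactants):
  C–H: 8 × 429 = 3432
  N–H: 6 × 384 = 2304
  O=O: 3 × 484 = 1452
  Σ(broken) = 7188 kJ
Bonds formed (products):
  C≡N: 2 × 908 = 1816
  C–H: 2 × 429 = 858
  O–H: 12 × 457 = 5484
  Σ(formed) = 8158 kJ
ΔH = Σ(broken) − Σ(formed) = 7188 − 8158 = −970 kJ

ΔH ≈ −970 kJ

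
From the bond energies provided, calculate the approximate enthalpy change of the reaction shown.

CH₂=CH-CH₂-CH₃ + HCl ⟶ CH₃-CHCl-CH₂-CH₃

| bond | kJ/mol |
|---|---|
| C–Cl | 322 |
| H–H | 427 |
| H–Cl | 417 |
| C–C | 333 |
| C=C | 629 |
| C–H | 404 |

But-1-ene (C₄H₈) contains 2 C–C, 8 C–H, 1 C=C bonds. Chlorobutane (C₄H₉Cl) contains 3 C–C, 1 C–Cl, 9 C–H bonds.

ΔH ≈ −13 kJ

Bonds broken (reactants):
  C–C: 2 × 333 = 666
  C–H: 8 × 404 = 3232
  C=C: 1 × 629 = 629
  H–Cl: 1 × 417 = 417
  Σ(broken) = 4944 kJ
Bonds formed (products):
  C–C: 3 × 333 = 999
  C–Cl: 1 × 322 = 322
  C–H: 9 × 404 = 3636
  Σ(formed) = 4957 kJ
ΔH = Σ(broken) − Σ(formed) = 4944 − 4957 = −13 kJ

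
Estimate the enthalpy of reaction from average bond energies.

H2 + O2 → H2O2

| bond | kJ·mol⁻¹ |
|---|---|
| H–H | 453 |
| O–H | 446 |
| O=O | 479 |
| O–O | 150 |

Bonds broken (reactants):
  H–H: 1 × 453 = 453
  O=O: 1 × 479 = 479
  Σ(broken) = 932 kJ
Bonds formed (products):
  O–H: 2 × 446 = 892
  O–O: 1 × 150 = 150
  Σ(formed) = 1042 kJ
ΔH = Σ(broken) − Σ(formed) = 932 − 1042 = −110 kJ

ΔH ≈ −110 kJ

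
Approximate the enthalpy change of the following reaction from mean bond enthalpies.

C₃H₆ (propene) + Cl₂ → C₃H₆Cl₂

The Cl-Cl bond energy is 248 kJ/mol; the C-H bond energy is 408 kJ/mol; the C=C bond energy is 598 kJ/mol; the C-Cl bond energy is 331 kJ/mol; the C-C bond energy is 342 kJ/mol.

ΔH ≈ −158 kJ

Bonds broken (reactants):
  C-C: 1 × 342 = 342
  C-H: 6 × 408 = 2448
  C=C: 1 × 598 = 598
  Cl-Cl: 1 × 248 = 248
  Σ(broken) = 3636 kJ
Bonds formed (products):
  C-C: 2 × 342 = 684
  C-Cl: 2 × 331 = 662
  C-H: 6 × 408 = 2448
  Σ(formed) = 3794 kJ
ΔH = Σ(broken) − Σ(formed) = 3636 − 3794 = −158 kJ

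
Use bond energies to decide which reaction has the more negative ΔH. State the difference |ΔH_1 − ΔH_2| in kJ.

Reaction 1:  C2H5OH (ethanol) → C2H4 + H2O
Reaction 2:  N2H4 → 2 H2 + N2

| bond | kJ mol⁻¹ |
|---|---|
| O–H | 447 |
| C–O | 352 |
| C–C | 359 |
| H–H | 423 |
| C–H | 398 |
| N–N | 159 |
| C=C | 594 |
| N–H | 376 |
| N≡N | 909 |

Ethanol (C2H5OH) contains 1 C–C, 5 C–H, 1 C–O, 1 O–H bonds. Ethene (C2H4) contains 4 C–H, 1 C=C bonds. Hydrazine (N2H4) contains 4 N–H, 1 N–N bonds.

Reaction 2, by 160 kJ

Reaction 1:
  Bonds broken (reactants):
    C–C: 1 × 359 = 359
    C–H: 5 × 398 = 1990
    C–O: 1 × 352 = 352
    O–H: 1 × 447 = 447
    Σ(broken) = 3148 kJ
  Bonds formed (products):
    C–H: 4 × 398 = 1592
    C=C: 1 × 594 = 594
    O–H: 2 × 447 = 894
    Σ(formed) = 3080 kJ
  ΔH_1 = 3148 − 3080 = +68 kJ
Reaction 2:
  Bonds broken (reactants):
    N–H: 4 × 376 = 1504
    N–N: 1 × 159 = 159
    Σ(broken) = 1663 kJ
  Bonds formed (products):
    H–H: 2 × 423 = 846
    N≡N: 1 × 909 = 909
    Σ(formed) = 1755 kJ
  ΔH_2 = 1663 − 1755 = −92 kJ
ΔH_1 − ΔH_2 = +160 kJ, so reaction 2 has the more negative ΔH; |ΔH_1 − ΔH_2| = 160 kJ.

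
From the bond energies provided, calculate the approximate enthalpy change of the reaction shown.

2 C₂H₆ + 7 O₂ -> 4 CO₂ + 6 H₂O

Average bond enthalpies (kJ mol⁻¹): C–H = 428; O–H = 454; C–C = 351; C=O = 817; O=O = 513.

ΔH ≈ −2555 kJ

Bonds broken (reactants):
  C–C: 2 × 351 = 702
  C–H: 12 × 428 = 5136
  O=O: 7 × 513 = 3591
  Σ(broken) = 9429 kJ
Bonds formed (products):
  C=O: 8 × 817 = 6536
  O–H: 12 × 454 = 5448
  Σ(formed) = 11984 kJ
ΔH = Σ(broken) − Σ(formed) = 9429 − 11984 = −2555 kJ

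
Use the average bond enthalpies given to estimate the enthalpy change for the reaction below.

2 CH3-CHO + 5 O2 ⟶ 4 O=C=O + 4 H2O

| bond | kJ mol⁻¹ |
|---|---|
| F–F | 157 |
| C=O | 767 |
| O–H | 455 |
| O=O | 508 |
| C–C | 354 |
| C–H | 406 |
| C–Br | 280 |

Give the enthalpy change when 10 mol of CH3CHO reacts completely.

ΔH = −8730 kJ

Bonds broken (reactants):
  C–C: 2 × 354 = 708
  C–H: 8 × 406 = 3248
  C=O: 2 × 767 = 1534
  O=O: 5 × 508 = 2540
  Σ(broken) = 8030 kJ
Bonds formed (products):
  C=O: 8 × 767 = 6136
  O–H: 8 × 455 = 3640
  Σ(formed) = 9776 kJ
ΔH = Σ(broken) − Σ(formed) = 8030 − 9776 = −1746 kJ
For 5× the reaction as written: 5 × (−1746) = −8730 kJ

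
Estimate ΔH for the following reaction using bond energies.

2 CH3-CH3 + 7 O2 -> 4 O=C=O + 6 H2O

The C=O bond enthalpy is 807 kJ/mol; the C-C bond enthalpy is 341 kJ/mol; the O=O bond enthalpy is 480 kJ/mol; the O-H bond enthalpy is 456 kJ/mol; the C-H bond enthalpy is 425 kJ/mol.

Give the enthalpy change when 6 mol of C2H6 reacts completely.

ΔH = −8358 kJ

Bonds broken (reactants):
  C-C: 2 × 341 = 682
  C-H: 12 × 425 = 5100
  O=O: 7 × 480 = 3360
  Σ(broken) = 9142 kJ
Bonds formed (products):
  C=O: 8 × 807 = 6456
  O-H: 12 × 456 = 5472
  Σ(formed) = 11928 kJ
ΔH = Σ(broken) − Σ(formed) = 9142 − 11928 = −2786 kJ
For 3× the reaction as written: 3 × (−2786) = −8358 kJ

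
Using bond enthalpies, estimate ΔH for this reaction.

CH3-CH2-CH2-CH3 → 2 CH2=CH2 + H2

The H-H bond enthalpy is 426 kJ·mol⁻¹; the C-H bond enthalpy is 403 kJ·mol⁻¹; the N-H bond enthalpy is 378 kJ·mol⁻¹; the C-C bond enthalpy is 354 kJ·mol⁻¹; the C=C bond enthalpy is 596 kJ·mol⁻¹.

ΔH ≈ +250 kJ

Bonds broken (reactants):
  C-C: 3 × 354 = 1062
  C-H: 10 × 403 = 4030
  Σ(broken) = 5092 kJ
Bonds formed (products):
  C-H: 8 × 403 = 3224
  C=C: 2 × 596 = 1192
  H-H: 1 × 426 = 426
  Σ(formed) = 4842 kJ
ΔH = Σ(broken) − Σ(formed) = 5092 − 4842 = +250 kJ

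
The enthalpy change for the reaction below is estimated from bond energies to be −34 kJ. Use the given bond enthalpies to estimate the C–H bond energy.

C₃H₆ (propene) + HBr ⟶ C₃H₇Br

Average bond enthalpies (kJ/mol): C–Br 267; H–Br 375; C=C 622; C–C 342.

Let D be the C–H bond energy.
Σ(broken) = 1×342 + 6×D + 1×622 + 1×375 = 1339 + 6D
Σ(formed) = 1×267 + 2×342 + 7×D = 951 + 7D
ΔH = Σ(broken) − Σ(formed) = (1339 + 6D) − (951 + 7D) = +388 − D
Setting this equal to −34 kJ gives D = 422 kJ/mol.

D(C–H) ≈ 422 kJ/mol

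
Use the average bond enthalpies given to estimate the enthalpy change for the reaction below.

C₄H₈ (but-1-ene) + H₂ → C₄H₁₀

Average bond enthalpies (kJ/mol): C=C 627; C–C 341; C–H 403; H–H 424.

ΔH ≈ −96 kJ

Bonds broken (reactants):
  C–C: 2 × 341 = 682
  C–H: 8 × 403 = 3224
  C=C: 1 × 627 = 627
  H–H: 1 × 424 = 424
  Σ(broken) = 4957 kJ
Bonds formed (products):
  C–C: 3 × 341 = 1023
  C–H: 10 × 403 = 4030
  Σ(formed) = 5053 kJ
ΔH = Σ(broken) − Σ(formed) = 4957 − 5053 = −96 kJ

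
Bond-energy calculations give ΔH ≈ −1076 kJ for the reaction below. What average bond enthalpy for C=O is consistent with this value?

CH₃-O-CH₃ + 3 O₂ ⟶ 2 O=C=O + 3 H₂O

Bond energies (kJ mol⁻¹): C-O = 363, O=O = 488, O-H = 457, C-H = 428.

Let D be the C=O bond energy.
Σ(broken) = 6×428 + 2×363 + 3×488 = 4758
Σ(formed) = 4×D + 6×457 = 2742 + 4D
ΔH = Σ(broken) − Σ(formed) = (4758) − (2742 + 4D) = +2016 − 4D
Setting this equal to −1076 kJ gives 4D = 3092, so D = 773 kJ/mol.

D(C=O) ≈ 773 kJ/mol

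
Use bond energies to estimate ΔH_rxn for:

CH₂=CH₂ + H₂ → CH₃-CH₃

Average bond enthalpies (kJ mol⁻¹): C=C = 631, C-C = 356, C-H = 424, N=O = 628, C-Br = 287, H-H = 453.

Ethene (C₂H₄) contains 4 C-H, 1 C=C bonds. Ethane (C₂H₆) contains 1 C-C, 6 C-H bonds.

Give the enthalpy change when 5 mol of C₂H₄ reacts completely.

Bonds broken (reactants):
  C-H: 4 × 424 = 1696
  C=C: 1 × 631 = 631
  H-H: 1 × 453 = 453
  Σ(broken) = 2780 kJ
Bonds formed (products):
  C-C: 1 × 356 = 356
  C-H: 6 × 424 = 2544
  Σ(formed) = 2900 kJ
ΔH = Σ(broken) − Σ(formed) = 2780 − 2900 = −120 kJ
For 5× the reaction as written: 5 × (−120) = −600 kJ

ΔH = −600 kJ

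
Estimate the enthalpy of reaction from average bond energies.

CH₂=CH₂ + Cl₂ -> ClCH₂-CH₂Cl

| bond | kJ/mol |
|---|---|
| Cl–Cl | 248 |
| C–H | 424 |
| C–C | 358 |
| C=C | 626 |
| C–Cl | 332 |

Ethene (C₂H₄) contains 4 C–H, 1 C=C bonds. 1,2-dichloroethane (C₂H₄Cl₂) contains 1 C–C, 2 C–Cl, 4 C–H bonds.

Bonds broken (reactants):
  C–H: 4 × 424 = 1696
  C=C: 1 × 626 = 626
  Cl–Cl: 1 × 248 = 248
  Σ(broken) = 2570 kJ
Bonds formed (products):
  C–C: 1 × 358 = 358
  C–Cl: 2 × 332 = 664
  C–H: 4 × 424 = 1696
  Σ(formed) = 2718 kJ
ΔH = Σ(broken) − Σ(formed) = 2570 − 2718 = −148 kJ

ΔH ≈ −148 kJ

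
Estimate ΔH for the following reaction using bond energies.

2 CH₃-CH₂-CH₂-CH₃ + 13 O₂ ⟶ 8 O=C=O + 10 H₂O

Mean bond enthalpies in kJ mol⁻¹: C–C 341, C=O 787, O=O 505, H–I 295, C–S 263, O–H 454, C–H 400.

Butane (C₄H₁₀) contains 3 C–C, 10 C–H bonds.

Bonds broken (reactants):
  C–C: 6 × 341 = 2046
  C–H: 20 × 400 = 8000
  O=O: 13 × 505 = 6565
  Σ(broken) = 16611 kJ
Bonds formed (products):
  C=O: 16 × 787 = 12592
  O–H: 20 × 454 = 9080
  Σ(formed) = 21672 kJ
ΔH = Σ(broken) − Σ(formed) = 16611 − 21672 = −5061 kJ

ΔH ≈ −5061 kJ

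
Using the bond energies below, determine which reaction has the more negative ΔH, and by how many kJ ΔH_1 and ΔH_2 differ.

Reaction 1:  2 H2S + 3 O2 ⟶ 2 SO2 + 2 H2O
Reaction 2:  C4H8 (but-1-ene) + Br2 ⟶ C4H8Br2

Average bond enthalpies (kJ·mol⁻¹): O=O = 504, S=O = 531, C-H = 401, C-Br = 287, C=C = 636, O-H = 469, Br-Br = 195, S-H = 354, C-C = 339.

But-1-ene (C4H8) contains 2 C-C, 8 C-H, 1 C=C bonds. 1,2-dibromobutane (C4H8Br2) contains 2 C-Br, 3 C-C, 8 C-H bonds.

Reaction 1, by 990 kJ

Reaction 1:
  Bonds broken (reactants):
    O=O: 3 × 504 = 1512
    S-H: 4 × 354 = 1416
    Σ(broken) = 2928 kJ
  Bonds formed (products):
    O-H: 4 × 469 = 1876
    S=O: 4 × 531 = 2124
    Σ(formed) = 4000 kJ
  ΔH_1 = 2928 − 4000 = −1072 kJ
Reaction 2:
  Bonds broken (reactants):
    Br-Br: 1 × 195 = 195
    C-C: 2 × 339 = 678
    C-H: 8 × 401 = 3208
    C=C: 1 × 636 = 636
    Σ(broken) = 4717 kJ
  Bonds formed (products):
    C-Br: 2 × 287 = 574
    C-C: 3 × 339 = 1017
    C-H: 8 × 401 = 3208
    Σ(formed) = 4799 kJ
  ΔH_2 = 4717 − 4799 = −82 kJ
ΔH_1 − ΔH_2 = −990 kJ, so reaction 1 has the more negative ΔH; |ΔH_1 − ΔH_2| = 990 kJ.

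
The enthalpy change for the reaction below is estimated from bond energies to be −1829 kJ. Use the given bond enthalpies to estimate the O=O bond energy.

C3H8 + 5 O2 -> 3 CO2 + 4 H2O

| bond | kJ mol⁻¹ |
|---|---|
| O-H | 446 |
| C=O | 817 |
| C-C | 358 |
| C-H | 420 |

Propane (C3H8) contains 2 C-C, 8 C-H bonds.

Let D be the O=O bond energy.
Σ(broken) = 2×358 + 8×420 + 5×D = 4076 + 5D
Σ(formed) = 6×817 + 8×446 = 8470
ΔH = Σ(broken) − Σ(formed) = (4076 + 5D) − (8470) = −4394 + 5D
Setting this equal to −1829 kJ gives 5D = 2565, so D = 513 kJ/mol.

D(O=O) ≈ 513 kJ/mol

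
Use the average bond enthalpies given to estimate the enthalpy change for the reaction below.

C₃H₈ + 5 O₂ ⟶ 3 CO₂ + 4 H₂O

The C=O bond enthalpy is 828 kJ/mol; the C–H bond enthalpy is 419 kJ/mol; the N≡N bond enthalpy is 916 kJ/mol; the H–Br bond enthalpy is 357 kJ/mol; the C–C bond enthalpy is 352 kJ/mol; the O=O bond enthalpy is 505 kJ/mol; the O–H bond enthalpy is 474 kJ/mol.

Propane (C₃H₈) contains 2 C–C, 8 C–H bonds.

ΔH ≈ −2179 kJ

Bonds broken (reactants):
  C–C: 2 × 352 = 704
  C–H: 8 × 419 = 3352
  O=O: 5 × 505 = 2525
  Σ(broken) = 6581 kJ
Bonds formed (products):
  C=O: 6 × 828 = 4968
  O–H: 8 × 474 = 3792
  Σ(formed) = 8760 kJ
ΔH = Σ(broken) − Σ(formed) = 6581 − 8760 = −2179 kJ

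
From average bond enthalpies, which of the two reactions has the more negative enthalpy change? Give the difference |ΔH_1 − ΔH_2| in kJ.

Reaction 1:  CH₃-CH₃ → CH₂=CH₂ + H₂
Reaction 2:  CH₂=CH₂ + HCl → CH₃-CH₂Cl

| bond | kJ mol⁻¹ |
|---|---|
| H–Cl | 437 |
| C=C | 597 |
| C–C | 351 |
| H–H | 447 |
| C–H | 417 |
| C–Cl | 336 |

Reaction 2, by 211 kJ

Reaction 1:
  Bonds broken (reactants):
    C–C: 1 × 351 = 351
    C–H: 6 × 417 = 2502
    Σ(broken) = 2853 kJ
  Bonds formed (products):
    C–H: 4 × 417 = 1668
    C=C: 1 × 597 = 597
    H–H: 1 × 447 = 447
    Σ(formed) = 2712 kJ
  ΔH_1 = 2853 − 2712 = +141 kJ
Reaction 2:
  Bonds broken (reactants):
    C–H: 4 × 417 = 1668
    C=C: 1 × 597 = 597
    H–Cl: 1 × 437 = 437
    Σ(broken) = 2702 kJ
  Bonds formed (products):
    C–C: 1 × 351 = 351
    C–Cl: 1 × 336 = 336
    C–H: 5 × 417 = 2085
    Σ(formed) = 2772 kJ
  ΔH_2 = 2702 − 2772 = −70 kJ
ΔH_1 − ΔH_2 = +211 kJ, so reaction 2 has the more negative ΔH; |ΔH_1 − ΔH_2| = 211 kJ.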